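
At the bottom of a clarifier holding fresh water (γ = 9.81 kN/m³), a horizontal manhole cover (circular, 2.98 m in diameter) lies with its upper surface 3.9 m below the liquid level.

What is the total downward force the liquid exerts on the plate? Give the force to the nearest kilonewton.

F ≈ 267 kN

γ = 9.81 kN/m³.
The plate is horizontal, so pressure is uniform at p = γ·h = 9.81 × 3.9 = 38.259 kN/m².
A = π(1.49)² = 6.97465 m².
F = p·A = 38.259 × 6.97465 = 266.843 kN.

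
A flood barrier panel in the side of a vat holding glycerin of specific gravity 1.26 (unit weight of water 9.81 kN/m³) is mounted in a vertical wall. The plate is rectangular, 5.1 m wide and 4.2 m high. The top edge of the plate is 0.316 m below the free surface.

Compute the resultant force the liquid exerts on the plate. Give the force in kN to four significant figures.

F ≈ 639.7 kN

γ = 1.26 × 9.81 = 12.3606 kN/m³.
The centroid lies 4.2/2 = 2.1 m below the top edge, so the centroid depth is h_c = 0.316 + 2.1 = 2.416 m.
A = 5.1 × 4.2 = 21.42 m².
Resultant F = γ·h_c·A = 12.3606 × 2.416 × 21.42 = 639.67 kN.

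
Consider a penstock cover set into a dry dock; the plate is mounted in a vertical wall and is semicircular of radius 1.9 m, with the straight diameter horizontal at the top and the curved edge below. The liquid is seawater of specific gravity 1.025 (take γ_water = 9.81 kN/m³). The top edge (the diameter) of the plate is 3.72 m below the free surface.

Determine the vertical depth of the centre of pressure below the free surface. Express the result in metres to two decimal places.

h_p = 4.58 m

γ = 1.025 × 9.81 = 10.05525 kN/m³.
The centroid of a semicircle lies 4r/(3π) = 0.806385 m from the diameter, here below the top edge, so the centroid depth is h_c = 3.72 + 0.806385 = 4.52639 m.
A = πr²/2 = π × 1.9²/2 = 5.67057 m².
Resultant F = γ·h_c·A = 10.05525 × 4.52639 × 5.67057 = 258.09 kN.
I_c = (π/8 − 8/(9π))·r⁴ = 0.109757 × 1.9⁴ = 1.43036 m⁴.
Centre of pressure: y_p = y_c + I_c/(y_c·A) = 4.52639 + 1.43036/(4.52639 × 5.67057) = 4.52639 + 0.0557271 = 4.58212 m along the plane.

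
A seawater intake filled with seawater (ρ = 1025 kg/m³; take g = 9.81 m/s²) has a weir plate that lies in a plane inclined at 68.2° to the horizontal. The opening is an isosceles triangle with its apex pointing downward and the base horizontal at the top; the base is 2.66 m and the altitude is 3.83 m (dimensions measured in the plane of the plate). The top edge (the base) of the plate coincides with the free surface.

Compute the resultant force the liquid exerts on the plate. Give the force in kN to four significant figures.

F ≈ 60.72 kN

γ = ρg = 1025 × 9.81 / 1000 = 10.05525 kN/m³.
Let θ = 68.2° be the plate's angle to the horizontal; measure y along the incline from where the plane meets the free surface. Vertical depth h = y·sinθ with sinθ = 0.928486.
With the apex down, the centroid sits h/3 = 3.83/3 = 1.27667 m below the base (the top edge), so y_c = 1.27667 m and h_c = 1.27667 × 0.928486 = 1.18537 m.
A = ½ × 2.66 × 3.83 = 5.0939 m².
Resultant F = γ·h_c·A = 10.05525 × 1.18537 × 5.0939 = 60.7152 kN.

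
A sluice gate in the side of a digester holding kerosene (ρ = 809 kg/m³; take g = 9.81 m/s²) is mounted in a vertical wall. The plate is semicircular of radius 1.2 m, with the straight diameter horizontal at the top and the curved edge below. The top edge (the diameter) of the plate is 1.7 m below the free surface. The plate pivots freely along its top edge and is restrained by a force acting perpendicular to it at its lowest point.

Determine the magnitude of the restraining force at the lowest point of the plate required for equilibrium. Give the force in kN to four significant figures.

P ≈ 18.34 kN

γ = ρg = 809 × 9.81 / 1000 = 7.93629 kN/m³.
The centroid of a semicircle lies 4r/(3π) = 0.509296 m from the diameter, here below the top edge, so the centroid depth is h_c = 1.7 + 0.509296 = 2.2093 m.
A = πr²/2 = π × 1.2²/2 = 2.26195 m².
Resultant F = γ·h_c·A = 7.93629 × 2.2093 × 2.26195 = 39.6602 kN.
I_c = (π/8 − 8/(9π))·r⁴ = 0.109757 × 1.2⁴ = 0.227592 m⁴.
Centre of pressure: y_p = y_c + I_c/(y_c·A) = 2.2093 + 0.227592/(2.2093 × 2.26195) = 2.2093 + 0.0455428 = 2.25484 m along the plane.
The resultant acts 0.509296 + 0.0455428 = 0.554839 m (along the plate) below the hinge at the top edge, so the moment about the hinge is M = F × 0.554839 = 39.6602 × 0.554839 = 22.005 kN·m.
A normal force at the bottom, 1.2 m from the hinge, must supply this moment: P = 22.005/1.2 = 18.3375 kN.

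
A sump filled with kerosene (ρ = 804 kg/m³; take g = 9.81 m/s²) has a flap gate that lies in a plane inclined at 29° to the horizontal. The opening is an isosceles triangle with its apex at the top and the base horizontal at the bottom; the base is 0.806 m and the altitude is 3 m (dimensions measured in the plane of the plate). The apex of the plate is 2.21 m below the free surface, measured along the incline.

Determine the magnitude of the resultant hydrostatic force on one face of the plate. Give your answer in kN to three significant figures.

F ≈ 19.5 kN

γ = ρg = 804 × 9.81 / 1000 = 7.88724 kN/m³.
Let θ = 29° be the plate's angle to the horizontal; measure y along the incline from where the plane meets the free surface. Vertical depth h = y·sinθ with sinθ = 0.484810.
With the apex up, the centroid sits 2h/3 = 2 × 3/3 = 2 m below the apex, so y_c = 2.21 + 2 = 4.21 m and h_c = 4.21 × 0.484810 = 2.04105 m.
A = ½ × 0.806 × 3 = 1.209 m².
Resultant F = γ·h_c·A = 7.88724 × 2.04105 × 1.209 = 19.4628 kN.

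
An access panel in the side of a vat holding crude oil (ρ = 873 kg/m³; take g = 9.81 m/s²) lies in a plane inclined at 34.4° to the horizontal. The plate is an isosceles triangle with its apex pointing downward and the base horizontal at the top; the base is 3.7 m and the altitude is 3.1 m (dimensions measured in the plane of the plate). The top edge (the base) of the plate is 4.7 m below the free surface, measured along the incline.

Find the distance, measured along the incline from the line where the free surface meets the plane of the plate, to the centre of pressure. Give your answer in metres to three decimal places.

γ = ρg = 873 × 9.81 / 1000 = 8.56413 kN/m³.
Let θ = 34.4° be the plate's angle to the horizontal; measure y along the incline from where the plane meets the free surface. Vertical depth h = y·sinθ with sinθ = 0.564967.
With the apex down, the centroid sits h/3 = 3.1/3 = 1.03333 m below the base (the top edge), so y_c = 4.7 + 1.03333 = 5.73333 m and h_c = 5.73333 × 0.564967 = 3.23914 m.
A = ½ × 3.7 × 3.1 = 5.735 m².
Resultant F = γ·h_c·A = 8.56413 × 3.23914 × 5.735 = 159.091 kN.
I_c = b·h³/36 = 3.7 × 3.1³/36 = 3.06185 m⁴.
Centre of pressure: y_p = y_c + I_c/(y_c·A) = 5.73333 + 3.06185/(5.73333 × 5.735) = 5.73333 + 0.0931201 = 5.82645 m along the plane.

y_p = 5.826 m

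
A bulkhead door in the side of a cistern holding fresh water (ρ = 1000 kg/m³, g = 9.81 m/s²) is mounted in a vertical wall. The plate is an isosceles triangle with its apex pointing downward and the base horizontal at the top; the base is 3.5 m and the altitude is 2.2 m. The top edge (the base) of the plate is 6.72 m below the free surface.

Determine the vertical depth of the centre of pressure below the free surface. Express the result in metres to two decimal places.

γ = ρg = 1000 × 9.81 = 9810 N/m³ = 9.81 kN/m³.
With the apex down, the centroid sits h/3 = 2.2/3 = 0.733333 m below the base (the top edge), so the centroid depth is h_c = 6.72 + 0.733333 = 7.45333 m.
A = ½ × 3.5 × 2.2 = 3.85 m².
Resultant F = γ·h_c·A = 9.81 × 7.45333 × 3.85 = 281.501 kN.
I_c = b·h³/36 = 3.5 × 2.2³/36 = 1.03522 m⁴.
Centre of pressure: y_p = y_c + I_c/(y_c·A) = 7.45333 + 1.03522/(7.45333 × 3.85) = 7.45333 + 0.0360763 = 7.48941 m along the plane.

h_p = 7.49 m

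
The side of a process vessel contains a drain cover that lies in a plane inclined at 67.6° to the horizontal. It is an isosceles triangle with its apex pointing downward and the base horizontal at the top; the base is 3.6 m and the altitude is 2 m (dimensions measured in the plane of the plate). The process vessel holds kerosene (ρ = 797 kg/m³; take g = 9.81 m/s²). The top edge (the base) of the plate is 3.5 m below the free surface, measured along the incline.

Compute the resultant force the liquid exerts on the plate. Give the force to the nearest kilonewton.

F ≈ 108 kN

γ = ρg = 797 × 9.81 / 1000 = 7.81857 kN/m³.
Let θ = 67.6° be the plate's angle to the horizontal; measure y along the incline from where the plane meets the free surface. Vertical depth h = y·sinθ with sinθ = 0.924546.
With the apex down, the centroid sits h/3 = 2/3 = 0.666667 m below the base (the top edge), so y_c = 3.5 + 0.666667 = 4.16667 m and h_c = 4.16667 × 0.924546 = 3.85228 m.
A = ½ × 3.6 × 2 = 3.6 m².
Resultant F = γ·h_c·A = 7.81857 × 3.85228 × 3.6 = 108.43 kN.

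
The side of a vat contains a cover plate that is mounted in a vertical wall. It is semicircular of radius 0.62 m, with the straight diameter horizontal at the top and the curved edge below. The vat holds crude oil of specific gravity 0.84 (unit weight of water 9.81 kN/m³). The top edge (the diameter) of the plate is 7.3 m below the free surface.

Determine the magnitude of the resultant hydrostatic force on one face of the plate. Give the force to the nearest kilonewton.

γ = 0.84 × 9.81 = 8.2404 kN/m³.
The centroid of a semicircle lies 4r/(3π) = 0.263136 m from the diameter, here below the top edge, so the centroid depth is h_c = 7.3 + 0.263136 = 7.56314 m.
A = πr²/2 = π × 0.62²/2 = 0.603814 m².
Resultant F = γ·h_c·A = 8.2404 × 7.56314 × 0.603814 = 37.6317 kN.

F ≈ 38 kN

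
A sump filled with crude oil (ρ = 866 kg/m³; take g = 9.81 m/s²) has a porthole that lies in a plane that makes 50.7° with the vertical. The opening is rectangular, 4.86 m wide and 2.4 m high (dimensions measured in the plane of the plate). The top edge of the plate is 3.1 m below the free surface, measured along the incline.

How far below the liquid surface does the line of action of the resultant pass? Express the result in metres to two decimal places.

h_p = 2.79 m

γ = ρg = 866 × 9.81 / 1000 = 8.49546 kN/m³.
The plate makes 50.7° with the vertical, i.e. θ = 90° − 50.7° = 39.3° to the horizontal. Measuring y along the incline from the free-surface line, vertical depth h = y·sinθ with sinθ = 0.633381.
The centroid lies 2.4/2 = 1.2 m below the top edge, so y_c = 3.1 + 1.2 = 4.3 m and h_c = 4.3 × 0.633381 = 2.72354 m.
A = 4.86 × 2.4 = 11.664 m².
Resultant F = γ·h_c·A = 8.49546 × 2.72354 × 11.664 = 269.878 kN.
I_c = b·h³/12 = 4.86 × 2.4³/12 = 5.59872 m⁴.
Centre of pressure: y_p = y_c + I_c/(y_c·A) = 4.3 + 5.59872/(4.3 × 11.664) = 4.3 + 0.111628 = 4.41163 m along the plane.
Vertically, h_p = y_p·sinθ = 4.41163 × 0.633381 = 2.79424 m.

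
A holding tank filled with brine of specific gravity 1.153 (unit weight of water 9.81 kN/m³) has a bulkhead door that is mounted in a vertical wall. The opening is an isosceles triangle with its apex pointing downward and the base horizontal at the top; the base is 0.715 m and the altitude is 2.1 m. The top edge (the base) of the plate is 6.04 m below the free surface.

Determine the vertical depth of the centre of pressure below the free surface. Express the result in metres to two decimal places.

γ = 1.153 × 9.81 = 11.31093 kN/m³.
With the apex down, the centroid sits h/3 = 2.1/3 = 0.7 m below the base (the top edge), so the centroid depth is h_c = 6.04 + 0.7 = 6.74 m.
A = ½ × 0.715 × 2.1 = 0.75075 m².
Resultant F = γ·h_c·A = 11.31093 × 6.74 × 0.75075 = 57.2339 kN.
I_c = b·h³/36 = 0.715 × 2.1³/36 = 0.183934 m⁴.
Centre of pressure: y_p = y_c + I_c/(y_c·A) = 6.74 + 0.183934/(6.74 × 0.75075) = 6.74 + 0.0363502 = 6.77635 m along the plane.

h_p = 6.78 m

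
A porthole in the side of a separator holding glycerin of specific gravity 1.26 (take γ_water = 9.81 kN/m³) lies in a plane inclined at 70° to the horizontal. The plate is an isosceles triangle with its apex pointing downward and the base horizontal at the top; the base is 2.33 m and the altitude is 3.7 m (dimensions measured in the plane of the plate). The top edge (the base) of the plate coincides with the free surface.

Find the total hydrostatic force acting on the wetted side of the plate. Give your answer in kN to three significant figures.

γ = 1.26 × 9.81 = 12.3606 kN/m³.
Let θ = 70° be the plate's angle to the horizontal; measure y along the incline from where the plane meets the free surface. Vertical depth h = y·sinθ with sinθ = 0.939693.
With the apex down, the centroid sits h/3 = 3.7/3 = 1.23333 m below the base (the top edge), so y_c = 1.23333 m and h_c = 1.23333 × 0.939693 = 1.15895 m.
A = ½ × 2.33 × 3.7 = 4.3105 m².
Resultant F = γ·h_c·A = 12.3606 × 1.15895 × 4.3105 = 61.7493 kN.

F ≈ 61.7 kN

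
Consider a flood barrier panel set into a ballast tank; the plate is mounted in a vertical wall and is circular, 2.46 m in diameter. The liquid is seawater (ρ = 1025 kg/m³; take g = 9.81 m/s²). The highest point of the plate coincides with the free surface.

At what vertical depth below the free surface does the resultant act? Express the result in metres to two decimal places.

h_p = 1.54 m

γ = ρg = 1025 × 9.81 / 1000 = 10.05525 kN/m³.
The centroid is at the centre, 1.23 m below the top of the plate, so the centroid depth is h_c = 1.23 m.
A = π(1.23)² = 4.75292 m².
Resultant F = γ·h_c·A = 10.05525 × 1.23 × 4.75292 = 58.7839 kN.
I_c = πr⁴/4 = π × 1.23⁴/4 = 1.79767 m⁴.
Centre of pressure: y_p = y_c + I_c/(y_c·A) = 1.23 + 1.79767/(1.23 × 4.75292) = 1.23 + 0.307499 = 1.5375 m along the plane.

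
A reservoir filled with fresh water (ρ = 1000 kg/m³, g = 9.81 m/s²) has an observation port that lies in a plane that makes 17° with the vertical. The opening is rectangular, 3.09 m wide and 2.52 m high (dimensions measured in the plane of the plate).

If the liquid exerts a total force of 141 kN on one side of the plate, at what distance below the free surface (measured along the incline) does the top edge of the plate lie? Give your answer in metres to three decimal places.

y_top ≈ 0.670 m

γ = ρg = 1000 × 9.81 = 9810 N/m³ = 9.81 kN/m³.
A = 3.09 × 2.52 = 7.7868 m².
From F = γ·h_c·A, the centroid depth is h_c = 141/(9.81 × 7.7868) = 1.84583 m.
The plate makes 17° with the vertical, i.e. θ = 90° − 17° = 73° to the horizontal. Measuring y along the incline from the free-surface line, vertical depth h = y·sinθ with sinθ = 0.956305.
Along the incline, y_c = h_c/sinθ = 1.84583/0.956305 = 1.93017 m.
The centroid lies 2.52/2 = 1.26 m below the top edge, so the top edge sits at y_top = 1.93017 − 1.26 = 0.67017 m along the incline.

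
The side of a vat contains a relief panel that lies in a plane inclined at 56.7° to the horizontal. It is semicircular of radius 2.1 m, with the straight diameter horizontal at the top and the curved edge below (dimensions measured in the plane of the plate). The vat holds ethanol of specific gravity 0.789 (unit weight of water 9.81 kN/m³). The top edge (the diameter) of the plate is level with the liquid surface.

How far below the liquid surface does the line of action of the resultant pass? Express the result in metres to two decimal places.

γ = 0.789 × 9.81 = 7.74009 kN/m³.
Let θ = 56.7° be the plate's angle to the horizontal; measure y along the incline from where the plane meets the free surface. Vertical depth h = y·sinθ with sinθ = 0.835807.
The centroid of a semicircle lies 4r/(3π) = 0.891268 m from the diameter, here below the top edge, so y_c = 0.891268 m and h_c = 0.891268 × 0.835807 = 0.744928 m.
A = πr²/2 = π × 2.1²/2 = 6.92721 m².
Resultant F = γ·h_c·A = 7.74009 × 0.744928 × 6.92721 = 39.941 kN.
I_c = (π/8 − 8/(9π))·r⁴ = 0.109757 × 2.1⁴ = 2.13457 m⁴.
Centre of pressure: y_p = y_c + I_c/(y_c·A) = 0.891268 + 2.13457/(0.891268 × 6.92721) = 0.891268 + 0.345735 = 1.237 m along the plane.
Vertically, h_p = y_p·sinθ = 1.237 × 0.835807 = 1.03389 m.

h_p = 1.03 m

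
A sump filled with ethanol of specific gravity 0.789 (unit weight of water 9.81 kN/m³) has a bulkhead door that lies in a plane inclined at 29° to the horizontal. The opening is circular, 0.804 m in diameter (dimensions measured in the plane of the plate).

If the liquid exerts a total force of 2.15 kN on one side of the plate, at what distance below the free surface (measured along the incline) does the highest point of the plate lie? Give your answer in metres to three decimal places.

γ = 0.789 × 9.81 = 7.74009 kN/m³.
A = π(0.402)² = 0.507694 m².
From F = γ·h_c·A, the centroid depth is h_c = 2.15/(7.74009 × 0.507694) = 0.54713 m.
Let θ = 29° be the plate's angle to the horizontal; measure y along the incline from where the plane meets the free surface. Vertical depth h = y·sinθ with sinθ = 0.484810.
Along the incline, y_c = h_c/sinθ = 0.54713/0.484810 = 1.12855 m.
The centroid is at the centre, 0.402 m below the top of the plate, so the highest point sits at y_top = 1.12855 − 0.402 = 0.72655 m along the incline.

y_top ≈ 0.727 m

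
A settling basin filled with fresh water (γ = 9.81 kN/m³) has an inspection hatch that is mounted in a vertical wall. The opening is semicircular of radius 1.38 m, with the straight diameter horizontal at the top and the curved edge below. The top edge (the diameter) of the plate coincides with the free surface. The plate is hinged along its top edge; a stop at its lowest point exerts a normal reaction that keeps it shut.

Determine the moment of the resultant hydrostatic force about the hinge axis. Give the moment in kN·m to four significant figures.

M ≈ 13.97 kN·m

γ = 9.81 kN/m³.
The centroid of a semicircle lies 4r/(3π) = 0.58569 m from the diameter, here below the top edge, so the centroid depth is h_c = 0.58569 m.
A = πr²/2 = π × 1.38²/2 = 2.99142 m².
Resultant F = γ·h_c·A = 9.81 × 0.58569 × 2.99142 = 17.1876 kN.
I_c = (π/8 − 8/(9π))·r⁴ = 0.109757 × 1.38⁴ = 0.39806 m⁴.
Centre of pressure: y_p = y_c + I_c/(y_c·A) = 0.58569 + 0.39806/(0.58569 × 2.99142) = 0.58569 + 0.227197 = 0.812887 m along the plane.
The resultant acts 0.58569 + 0.227197 = 0.812887 m (along the plate) below the hinge at the top edge, so the moment about the hinge is M = F × 0.812887 = 17.1876 × 0.812887 = 13.9716 kN·m.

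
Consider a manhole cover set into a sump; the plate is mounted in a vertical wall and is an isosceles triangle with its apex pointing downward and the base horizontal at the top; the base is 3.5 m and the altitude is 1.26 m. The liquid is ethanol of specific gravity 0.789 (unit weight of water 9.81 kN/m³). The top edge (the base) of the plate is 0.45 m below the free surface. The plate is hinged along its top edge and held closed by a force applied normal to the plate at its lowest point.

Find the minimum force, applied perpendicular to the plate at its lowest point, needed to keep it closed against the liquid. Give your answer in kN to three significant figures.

γ = 0.789 × 9.81 = 7.74009 kN/m³.
With the apex down, the centroid sits h/3 = 1.26/3 = 0.42 m below the base (the top edge), so the centroid depth is h_c = 0.45 + 0.42 = 0.87 m.
A = ½ × 3.5 × 1.26 = 2.205 m².
Resultant F = γ·h_c·A = 7.74009 × 0.87 × 2.205 = 14.8482 kN.
I_c = b·h³/36 = 3.5 × 1.26³/36 = 0.194481 m⁴.
Centre of pressure: y_p = y_c + I_c/(y_c·A) = 0.87 + 0.194481/(0.87 × 2.205) = 0.87 + 0.101379 = 0.971379 m along the plane.
The resultant acts 0.42 + 0.101379 = 0.521379 m (along the plate) below the hinge at the top edge, so the moment about the hinge is M = F × 0.521379 = 14.8482 × 0.521379 = 7.74154 kN·m.
A normal force at the bottom, 1.26 m from the hinge, must supply this moment: P = 7.74154/1.26 = 6.14408 kN.

P ≈ 6.14 kN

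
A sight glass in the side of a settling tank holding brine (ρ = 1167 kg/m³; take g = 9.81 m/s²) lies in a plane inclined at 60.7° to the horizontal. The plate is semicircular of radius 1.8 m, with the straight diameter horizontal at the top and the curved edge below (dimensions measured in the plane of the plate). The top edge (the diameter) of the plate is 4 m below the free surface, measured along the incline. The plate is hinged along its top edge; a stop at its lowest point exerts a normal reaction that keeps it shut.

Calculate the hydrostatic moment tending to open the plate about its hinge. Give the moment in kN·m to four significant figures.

M ≈ 196.4 kN·m

γ = ρg = 1167 × 9.81 / 1000 = 11.44827 kN/m³.
Let θ = 60.7° be the plate's angle to the horizontal; measure y along the incline from where the plane meets the free surface. Vertical depth h = y·sinθ with sinθ = 0.872069.
The centroid of a semicircle lies 4r/(3π) = 0.763944 m from the diameter, here below the top edge, so y_c = 4 + 0.763944 = 4.76394 m and h_c = 4.76394 × 0.872069 = 4.15448 m.
A = πr²/2 = π × 1.8²/2 = 5.08938 m².
Resultant F = γ·h_c·A = 11.44827 × 4.15448 × 5.08938 = 242.059 kN.
I_c = (π/8 − 8/(9π))·r⁴ = 0.109757 × 1.8⁴ = 1.15219 m⁴.
Centre of pressure: y_p = y_c + I_c/(y_c·A) = 4.76394 + 1.15219/(4.76394 × 5.08938) = 4.76394 + 0.0475218 = 4.81146 m along the plane.
The resultant acts 0.763944 + 0.0475218 = 0.811466 m (along the plate) below the hinge at the top edge, so the moment about the hinge is M = F × 0.811466 = 242.059 × 0.811466 = 196.423 kN·m.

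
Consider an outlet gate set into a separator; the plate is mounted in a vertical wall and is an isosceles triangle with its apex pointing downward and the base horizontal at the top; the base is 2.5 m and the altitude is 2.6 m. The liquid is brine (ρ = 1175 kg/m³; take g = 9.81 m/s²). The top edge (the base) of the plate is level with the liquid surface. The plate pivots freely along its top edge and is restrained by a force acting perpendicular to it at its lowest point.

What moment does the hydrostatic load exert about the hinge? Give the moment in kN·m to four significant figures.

M ≈ 42.21 kN·m

γ = ρg = 1175 × 9.81 / 1000 = 11.52675 kN/m³.
With the apex down, the centroid sits h/3 = 2.6/3 = 0.866667 m below the base (the top edge), so the centroid depth is h_c = 0.866667 m.
A = ½ × 2.5 × 2.6 = 3.25 m².
Resultant F = γ·h_c·A = 11.52675 × 0.866667 × 3.25 = 32.467 kN.
I_c = b·h³/36 = 2.5 × 2.6³/36 = 1.22056 m⁴.
Centre of pressure: y_p = y_c + I_c/(y_c·A) = 0.866667 + 1.22056/(0.866667 × 3.25) = 0.866667 + 0.433335 = 1.3 m along the plane.
The resultant acts 0.866667 + 0.433335 = 1.3 m (along the plate) below the hinge at the top edge, so the moment about the hinge is M = F × 1.3 = 32.467 × 1.3 = 42.2071 kN·m.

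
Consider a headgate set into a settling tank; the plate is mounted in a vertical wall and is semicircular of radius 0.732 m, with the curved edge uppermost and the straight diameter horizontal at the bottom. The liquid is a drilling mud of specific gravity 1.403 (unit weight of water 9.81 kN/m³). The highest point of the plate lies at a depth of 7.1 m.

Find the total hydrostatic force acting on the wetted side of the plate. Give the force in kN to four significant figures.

F ≈ 87.13 kN

γ = 1.403 × 9.81 = 13.76343 kN/m³.
The centroid lies 4r/(3π) = 0.31067 m above the diameter, so r − 4r/(3π) = 0.732 − 0.31067 = 0.42133 m below the topmost point, so the centroid depth is h_c = 7.1 + 0.42133 = 7.52133 m.
A = πr²/2 = π × 0.732²/2 = 0.84167 m².
Resultant F = γ·h_c·A = 13.76343 × 7.52133 × 0.84167 = 87.1291 kN.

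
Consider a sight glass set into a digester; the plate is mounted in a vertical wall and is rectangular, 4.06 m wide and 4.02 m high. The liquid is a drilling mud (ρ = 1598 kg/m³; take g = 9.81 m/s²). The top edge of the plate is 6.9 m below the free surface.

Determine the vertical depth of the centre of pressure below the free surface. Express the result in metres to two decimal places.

h_p = 9.06 m

γ = ρg = 1598 × 9.81 / 1000 = 15.67638 kN/m³.
The centroid lies 4.02/2 = 2.01 m below the top edge, so the centroid depth is h_c = 6.9 + 2.01 = 8.91 m.
A = 4.06 × 4.02 = 16.3212 m².
Resultant F = γ·h_c·A = 15.67638 × 8.91 × 16.3212 = 2279.69 kN.
I_c = b·h³/12 = 4.06 × 4.02³/12 = 21.9798 m⁴.
Centre of pressure: y_p = y_c + I_c/(y_c·A) = 8.91 + 21.9798/(8.91 × 16.3212) = 8.91 + 0.151145 = 9.06114 m along the plane.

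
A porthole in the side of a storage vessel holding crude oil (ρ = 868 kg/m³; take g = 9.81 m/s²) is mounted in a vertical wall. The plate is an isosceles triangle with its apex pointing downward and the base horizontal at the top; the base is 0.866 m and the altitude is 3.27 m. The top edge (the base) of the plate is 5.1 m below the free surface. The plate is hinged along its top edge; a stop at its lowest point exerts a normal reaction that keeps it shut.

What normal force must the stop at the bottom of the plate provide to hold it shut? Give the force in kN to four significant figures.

γ = ρg = 868 × 9.81 / 1000 = 8.51508 kN/m³.
With the apex down, the centroid sits h/3 = 3.27/3 = 1.09 m below the base (the top edge), so the centroid depth is h_c = 5.1 + 1.09 = 6.19 m.
A = ½ × 0.866 × 3.27 = 1.41591 m².
Resultant F = γ·h_c·A = 8.51508 × 6.19 × 1.41591 = 74.6303 kN.
I_c = b·h³/36 = 0.866 × 3.27³/36 = 0.841121 m⁴.
Centre of pressure: y_p = y_c + I_c/(y_c·A) = 6.19 + 0.841121/(6.19 × 1.41591) = 6.19 + 0.0959693 = 6.28597 m along the plane.
The resultant acts 1.09 + 0.0959693 = 1.18597 m (along the plate) below the hinge at the top edge, so the moment about the hinge is M = F × 1.18597 = 74.6303 × 1.18597 = 88.5093 kN·m.
A normal force at the bottom, 3.27 m from the hinge, must supply this moment: P = 88.5093/3.27 = 27.0671 kN.

P ≈ 27.07 kN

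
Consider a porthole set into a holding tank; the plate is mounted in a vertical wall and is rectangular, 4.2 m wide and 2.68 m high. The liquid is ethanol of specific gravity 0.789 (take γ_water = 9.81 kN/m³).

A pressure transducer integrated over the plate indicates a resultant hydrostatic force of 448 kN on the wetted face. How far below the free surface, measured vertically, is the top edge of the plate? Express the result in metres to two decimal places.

d_top ≈ 3.80 m

γ = 0.789 × 9.81 = 7.74009 kN/m³.
A = 4.2 × 2.68 = 11.256 m².
From F = γ·h_c·A, the centroid depth is h_c = 448/(7.74009 × 11.256) = 5.14219 m.
The centroid lies 2.68/2 = 1.34 m below the top edge, so the top edge sits at h_top = 5.14219 − 1.34 = 3.80219 m below the surface.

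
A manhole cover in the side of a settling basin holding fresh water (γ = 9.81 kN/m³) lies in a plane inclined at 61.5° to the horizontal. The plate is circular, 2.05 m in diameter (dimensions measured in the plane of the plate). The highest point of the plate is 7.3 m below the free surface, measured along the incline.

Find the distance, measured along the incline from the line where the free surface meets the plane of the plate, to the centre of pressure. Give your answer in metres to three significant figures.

γ = 9.81 kN/m³.
Let θ = 61.5° be the plate's angle to the horizontal; measure y along the incline from where the plane meets the free surface. Vertical depth h = y·sinθ with sinθ = 0.878817.
The centroid is at the centre, 1.025 m below the top of the plate, so y_c = 7.3 + 1.025 = 8.325 m and h_c = 8.325 × 0.878817 = 7.31615 m.
A = π(1.025)² = 3.30064 m².
Resultant F = γ·h_c·A = 9.81 × 7.31615 × 3.30064 = 236.892 kN.
I_c = πr⁴/4 = π × 1.025⁴/4 = 0.866933 m⁴.
Centre of pressure: y_p = y_c + I_c/(y_c·A) = 8.325 + 0.866933/(8.325 × 3.30064) = 8.325 + 0.0315503 = 8.35655 m along the plane.

y_p = 8.36 m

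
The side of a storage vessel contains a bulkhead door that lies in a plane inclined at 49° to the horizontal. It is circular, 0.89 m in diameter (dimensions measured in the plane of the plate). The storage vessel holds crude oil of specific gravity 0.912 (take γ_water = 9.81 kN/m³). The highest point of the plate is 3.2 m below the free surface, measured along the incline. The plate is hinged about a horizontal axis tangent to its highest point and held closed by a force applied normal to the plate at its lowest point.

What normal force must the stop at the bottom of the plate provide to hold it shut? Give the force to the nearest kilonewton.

P ≈ 8 kN

γ = 0.912 × 9.81 = 8.94672 kN/m³.
Let θ = 49° be the plate's angle to the horizontal; measure y along the incline from where the plane meets the free surface. Vertical depth h = y·sinθ with sinθ = 0.754710.
The centroid is at the centre, 0.445 m below the top of the plate, so y_c = 3.2 + 0.445 = 3.645 m and h_c = 3.645 × 0.754710 = 2.75092 m.
A = π(0.445)² = 0.622114 m².
Resultant F = γ·h_c·A = 8.94672 × 2.75092 × 0.622114 = 15.3113 kN.
I_c = πr⁴/4 = π × 0.445⁴/4 = 0.0307985 m⁴.
Centre of pressure: y_p = y_c + I_c/(y_c·A) = 3.645 + 0.0307985/(3.645 × 0.622114) = 3.645 + 0.0135819 = 3.65858 m along the plane.
The resultant acts 0.445 + 0.0135819 = 0.458582 m (along the plate) below the hinge at the top edge, so the moment about the hinge is M = F × 0.458582 = 15.3113 × 0.458582 = 7.02149 kN·m.
A normal force at the bottom, 0.89 m from the hinge, must supply this moment: P = 7.02149/0.89 = 7.88931 kN.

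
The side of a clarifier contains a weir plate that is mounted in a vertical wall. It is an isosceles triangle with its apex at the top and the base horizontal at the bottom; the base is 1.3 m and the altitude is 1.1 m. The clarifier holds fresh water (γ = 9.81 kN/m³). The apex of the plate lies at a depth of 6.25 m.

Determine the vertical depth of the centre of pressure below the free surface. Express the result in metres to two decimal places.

γ = 9.81 kN/m³.
With the apex up, the centroid sits 2h/3 = 2 × 1.1/3 = 0.733333 m below the apex, so the centroid depth is h_c = 6.25 + 0.733333 = 6.98333 m.
A = ½ × 1.3 × 1.1 = 0.715 m².
Resultant F = γ·h_c·A = 9.81 × 6.98333 × 0.715 = 48.9821 kN.
I_c = b·h³/36 = 1.3 × 1.1³/36 = 0.0480639 m⁴.
Centre of pressure: y_p = y_c + I_c/(y_c·A) = 6.98333 + 0.0480639/(6.98333 × 0.715) = 6.98333 + 0.0096261 = 6.99296 m along the plane.

h_p = 6.99 m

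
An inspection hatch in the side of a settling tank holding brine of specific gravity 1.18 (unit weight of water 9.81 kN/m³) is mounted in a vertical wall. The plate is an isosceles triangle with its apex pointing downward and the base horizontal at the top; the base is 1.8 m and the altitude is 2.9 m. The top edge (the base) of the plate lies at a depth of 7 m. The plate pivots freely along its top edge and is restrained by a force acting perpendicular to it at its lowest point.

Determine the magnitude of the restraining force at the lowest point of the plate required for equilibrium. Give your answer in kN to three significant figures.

P ≈ 85.1 kN

γ = 1.18 × 9.81 = 11.5758 kN/m³.
With the apex down, the centroid sits h/3 = 2.9/3 = 0.966667 m below the base (the top edge), so the centroid depth is h_c = 7 + 0.966667 = 7.96667 m.
A = ½ × 1.8 × 2.9 = 2.61 m².
Resultant F = γ·h_c·A = 11.5758 × 7.96667 × 2.61 = 240.696 kN.
I_c = b·h³/36 = 1.8 × 2.9³/36 = 1.21945 m⁴.
Centre of pressure: y_p = y_c + I_c/(y_c·A) = 7.96667 + 1.21945/(7.96667 × 2.61) = 7.96667 + 0.0586471 = 8.02532 m along the plane.
The resultant acts 0.966667 + 0.0586471 = 1.02531 m (along the plate) below the hinge at the top edge, so the moment about the hinge is M = F × 1.02531 = 240.696 × 1.02531 = 246.788 kN·m.
A normal force at the bottom, 2.9 m from the hinge, must supply this moment: P = 246.788/2.9 = 85.0993 kN.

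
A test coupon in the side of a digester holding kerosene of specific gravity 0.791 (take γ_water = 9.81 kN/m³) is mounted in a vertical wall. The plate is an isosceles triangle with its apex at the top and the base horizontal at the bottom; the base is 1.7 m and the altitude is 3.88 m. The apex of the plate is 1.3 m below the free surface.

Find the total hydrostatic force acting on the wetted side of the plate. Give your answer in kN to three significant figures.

F ≈ 99.5 kN

γ = 0.791 × 9.81 = 7.75971 kN/m³.
With the apex up, the centroid sits 2h/3 = 2 × 3.88/3 = 2.58667 m below the apex, so the centroid depth is h_c = 1.3 + 2.58667 = 3.88667 m.
A = ½ × 1.7 × 3.88 = 3.298 m².
Resultant F = γ·h_c·A = 7.75971 × 3.88667 × 3.298 = 99.4658 kN.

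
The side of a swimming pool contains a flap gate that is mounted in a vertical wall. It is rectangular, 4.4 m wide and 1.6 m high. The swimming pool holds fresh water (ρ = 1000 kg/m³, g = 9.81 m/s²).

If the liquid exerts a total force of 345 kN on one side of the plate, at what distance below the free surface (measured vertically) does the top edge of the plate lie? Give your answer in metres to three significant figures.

γ = ρg = 1000 × 9.81 = 9810 N/m³ = 9.81 kN/m³.
A = 4.4 × 1.6 = 7.04 m².
From F = γ·h_c·A, the centroid depth is h_c = 345/(9.81 × 7.04) = 4.99548 m.
The centroid lies 1.6/2 = 0.8 m below the top edge, so the top edge sits at h_top = 4.99548 − 0.8 = 4.19548 m below the surface.

d_top ≈ 4.20 m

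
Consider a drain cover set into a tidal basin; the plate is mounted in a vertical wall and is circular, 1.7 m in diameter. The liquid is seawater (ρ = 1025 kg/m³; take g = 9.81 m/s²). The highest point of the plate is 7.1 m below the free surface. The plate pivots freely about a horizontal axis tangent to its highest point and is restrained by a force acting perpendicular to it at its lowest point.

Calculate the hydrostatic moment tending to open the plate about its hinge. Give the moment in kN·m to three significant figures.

M ≈ 158 kN·m

γ = ρg = 1025 × 9.81 / 1000 = 10.05525 kN/m³.
The centroid is at the centre, 0.85 m below the top of the plate, so the centroid depth is h_c = 7.1 + 0.85 = 7.95 m.
A = π(0.85)² = 2.2698 m².
Resultant F = γ·h_c·A = 10.05525 × 7.95 × 2.2698 = 181.446 kN.
I_c = πr⁴/4 = π × 0.85⁴/4 = 0.409983 m⁴.
Centre of pressure: y_p = y_c + I_c/(y_c·A) = 7.95 + 0.409983/(7.95 × 2.2698) = 7.95 + 0.0227201 = 7.97272 m along the plane.
The resultant acts 0.85 + 0.0227201 = 0.87272 m (along the plate) below the hinge at the top edge, so the moment about the hinge is M = F × 0.87272 = 181.446 × 0.87272 = 158.352 kN·m.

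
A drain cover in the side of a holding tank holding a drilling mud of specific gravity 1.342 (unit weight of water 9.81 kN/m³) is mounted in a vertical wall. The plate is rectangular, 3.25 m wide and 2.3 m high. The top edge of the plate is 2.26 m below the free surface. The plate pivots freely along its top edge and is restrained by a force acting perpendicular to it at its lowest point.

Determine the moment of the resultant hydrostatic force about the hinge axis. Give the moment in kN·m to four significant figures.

M ≈ 429.3 kN·m

γ = 1.342 × 9.81 = 13.16502 kN/m³.
The centroid lies 2.3/2 = 1.15 m below the top edge, so the centroid depth is h_c = 2.26 + 1.15 = 3.41 m.
A = 3.25 × 2.3 = 7.475 m².
Resultant F = γ·h_c·A = 13.16502 × 3.41 × 7.475 = 335.573 kN.
I_c = b·h³/12 = 3.25 × 2.3³/12 = 3.29523 m⁴.
Centre of pressure: y_p = y_c + I_c/(y_c·A) = 3.41 + 3.29523/(3.41 × 7.475) = 3.41 + 0.129277 = 3.53928 m along the plane.
The resultant acts 1.15 + 0.129277 = 1.27928 m (along the plate) below the hinge at the top edge, so the moment about the hinge is M = F × 1.27928 = 335.573 × 1.27928 = 429.292 kN·m.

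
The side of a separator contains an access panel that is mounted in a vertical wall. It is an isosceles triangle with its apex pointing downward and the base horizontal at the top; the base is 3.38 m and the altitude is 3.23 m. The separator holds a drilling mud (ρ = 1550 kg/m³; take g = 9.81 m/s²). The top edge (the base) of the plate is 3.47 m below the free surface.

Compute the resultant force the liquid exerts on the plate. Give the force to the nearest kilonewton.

F ≈ 377 kN

γ = ρg = 1550 × 9.81 / 1000 = 15.2055 kN/m³.
With the apex down, the centroid sits h/3 = 3.23/3 = 1.07667 m below the base (the top edge), so the centroid depth is h_c = 3.47 + 1.07667 = 4.54667 m.
A = ½ × 3.38 × 3.23 = 5.4587 m².
Resultant F = γ·h_c·A = 15.2055 × 4.54667 × 5.4587 = 377.384 kN.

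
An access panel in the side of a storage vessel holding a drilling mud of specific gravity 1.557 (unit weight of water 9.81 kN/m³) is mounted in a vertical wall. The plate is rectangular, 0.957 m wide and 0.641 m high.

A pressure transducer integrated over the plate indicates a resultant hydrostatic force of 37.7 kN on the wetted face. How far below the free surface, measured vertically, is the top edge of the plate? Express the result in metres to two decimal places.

d_top ≈ 3.70 m

γ = 1.557 × 9.81 = 15.27417 kN/m³.
A = 0.957 × 0.641 = 0.613437 m².
From F = γ·h_c·A, the centroid depth is h_c = 37.7/(15.27417 × 0.613437) = 4.02359 m.
The centroid lies 0.641/2 = 0.3205 m below the top edge, so the top edge sits at h_top = 4.02359 − 0.3205 = 3.70309 m below the surface.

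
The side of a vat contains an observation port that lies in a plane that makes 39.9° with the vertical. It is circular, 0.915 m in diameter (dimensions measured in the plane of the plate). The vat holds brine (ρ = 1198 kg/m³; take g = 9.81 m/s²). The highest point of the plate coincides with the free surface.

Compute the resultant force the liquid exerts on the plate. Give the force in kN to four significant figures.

F ≈ 2.712 kN

γ = ρg = 1198 × 9.81 / 1000 = 11.75238 kN/m³.
The plate makes 39.9° with the vertical, i.e. θ = 90° − 39.9° = 50.1° to the horizontal. Measuring y along the incline from the free-surface line, vertical depth h = y·sinθ with sinθ = 0.767165.
The centroid is at the centre, 0.4575 m below the top of the plate, so y_c = 0.4575 m and h_c = 0.4575 × 0.767165 = 0.350978 m.
A = π(0.4575)² = 0.657555 m².
Resultant F = γ·h_c·A = 11.75238 × 0.350978 × 0.657555 = 2.7123 kN.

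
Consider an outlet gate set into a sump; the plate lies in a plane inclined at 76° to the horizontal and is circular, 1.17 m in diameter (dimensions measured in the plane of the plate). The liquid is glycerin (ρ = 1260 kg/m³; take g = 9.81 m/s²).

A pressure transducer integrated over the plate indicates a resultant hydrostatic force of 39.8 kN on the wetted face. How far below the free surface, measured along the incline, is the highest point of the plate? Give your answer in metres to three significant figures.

y_top ≈ 2.50 m

γ = ρg = 1260 × 9.81 / 1000 = 12.3606 kN/m³.
A = π(0.585)² = 1.07513 m².
From F = γ·h_c·A, the centroid depth is h_c = 39.8/(12.3606 × 1.07513) = 2.9949 m.
Let θ = 76° be the plate's angle to the horizontal; measure y along the incline from where the plane meets the free surface. Vertical depth h = y·sinθ with sinθ = 0.970296.
Along the incline, y_c = h_c/sinθ = 2.9949/0.970296 = 3.08658 m.
The centroid is at the centre, 0.585 m below the top of the plate, so the highest point sits at y_top = 3.08658 − 0.585 = 2.50158 m along the incline.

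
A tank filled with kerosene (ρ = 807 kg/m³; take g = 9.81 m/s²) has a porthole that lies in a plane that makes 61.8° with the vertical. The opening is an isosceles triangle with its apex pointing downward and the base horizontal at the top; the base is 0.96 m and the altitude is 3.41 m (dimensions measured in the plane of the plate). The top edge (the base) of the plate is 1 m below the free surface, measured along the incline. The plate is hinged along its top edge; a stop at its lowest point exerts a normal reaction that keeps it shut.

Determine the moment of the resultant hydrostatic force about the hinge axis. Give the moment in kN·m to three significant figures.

M ≈ 18.8 kN·m

γ = ρg = 807 × 9.81 / 1000 = 7.91667 kN/m³.
The plate makes 61.8° with the vertical, i.e. θ = 90° − 61.8° = 28.2° to the horizontal. Measuring y along the incline from the free-surface line, vertical depth h = y·sinθ with sinθ = 0.472551.
With the apex down, the centroid sits h/3 = 3.41/3 = 1.13667 m below the base (the top edge), so y_c = 1 + 1.13667 = 2.13667 m and h_c = 2.13667 × 0.472551 = 1.00969 m.
A = ½ × 0.96 × 3.41 = 1.6368 m².
Resultant F = γ·h_c·A = 7.91667 × 1.00969 × 1.6368 = 13.0836 kN.
I_c = b·h³/36 = 0.96 × 3.41³/36 = 1.05738 m⁴.
Centre of pressure: y_p = y_c + I_c/(y_c·A) = 2.13667 + 1.05738/(2.13667 × 1.6368) = 2.13667 + 0.302342 = 2.43901 m along the plane.
The resultant acts 1.13667 + 0.302342 = 1.43901 m (along the plate) below the hinge at the top edge, so the moment about the hinge is M = F × 1.43901 = 13.0836 × 1.43901 = 18.8274 kN·m.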